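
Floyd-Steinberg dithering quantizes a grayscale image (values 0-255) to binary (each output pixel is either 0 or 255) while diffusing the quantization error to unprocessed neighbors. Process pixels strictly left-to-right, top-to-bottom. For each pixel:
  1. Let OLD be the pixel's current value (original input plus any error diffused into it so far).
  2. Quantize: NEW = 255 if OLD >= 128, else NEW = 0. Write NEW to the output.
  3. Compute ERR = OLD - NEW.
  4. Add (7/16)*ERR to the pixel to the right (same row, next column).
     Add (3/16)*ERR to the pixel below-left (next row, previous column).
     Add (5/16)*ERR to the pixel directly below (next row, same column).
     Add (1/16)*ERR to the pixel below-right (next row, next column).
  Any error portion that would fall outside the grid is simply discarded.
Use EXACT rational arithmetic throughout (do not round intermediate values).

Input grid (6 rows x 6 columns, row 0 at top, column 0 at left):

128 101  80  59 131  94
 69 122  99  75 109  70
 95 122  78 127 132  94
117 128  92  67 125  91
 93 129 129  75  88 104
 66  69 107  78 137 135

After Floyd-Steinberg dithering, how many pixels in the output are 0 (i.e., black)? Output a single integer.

Answer: 22

Derivation:
(0,0): OLD=128 → NEW=255, ERR=-127
(0,1): OLD=727/16 → NEW=0, ERR=727/16
(0,2): OLD=25569/256 → NEW=0, ERR=25569/256
(0,3): OLD=420647/4096 → NEW=0, ERR=420647/4096
(0,4): OLD=11529745/65536 → NEW=255, ERR=-5181935/65536
(0,5): OLD=62292599/1048576 → NEW=0, ERR=62292599/1048576
(1,0): OLD=9685/256 → NEW=0, ERR=9685/256
(1,1): OLD=334931/2048 → NEW=255, ERR=-187309/2048
(1,2): OLD=7359311/65536 → NEW=0, ERR=7359311/65536
(1,3): OLD=38702499/262144 → NEW=255, ERR=-28144221/262144
(1,4): OLD=920686985/16777216 → NEW=0, ERR=920686985/16777216
(1,5): OLD=28892123375/268435456 → NEW=0, ERR=28892123375/268435456
(2,0): OLD=2938433/32768 → NEW=0, ERR=2938433/32768
(2,1): OLD=163652187/1048576 → NEW=255, ERR=-103734693/1048576
(2,2): OLD=737592017/16777216 → NEW=0, ERR=737592017/16777216
(2,3): OLD=17447170441/134217728 → NEW=255, ERR=-16778350199/134217728
(2,4): OLD=463550426907/4294967296 → NEW=0, ERR=463550426907/4294967296
(2,5): OLD=12251549539693/68719476736 → NEW=255, ERR=-5271917027987/68719476736
(3,0): OLD=2121879473/16777216 → NEW=0, ERR=2121879473/16777216
(3,1): OLD=22315686493/134217728 → NEW=255, ERR=-11909834147/134217728
(3,2): OLD=40045122983/1073741824 → NEW=0, ERR=40045122983/1073741824
(3,3): OLD=4620407190069/68719476736 → NEW=0, ERR=4620407190069/68719476736
(3,4): OLD=91229785784597/549755813888 → NEW=255, ERR=-48957946756843/549755813888
(3,5): OLD=306196611247643/8796093022208 → NEW=0, ERR=306196611247643/8796093022208
(4,0): OLD=248861655743/2147483648 → NEW=0, ERR=248861655743/2147483648
(4,1): OLD=5733522418355/34359738368 → NEW=255, ERR=-3028210865485/34359738368
(4,2): OLD=120019873707817/1099511627776 → NEW=0, ERR=120019873707817/1099511627776
(4,3): OLD=2276444169884973/17592186044416 → NEW=255, ERR=-2209563271441107/17592186044416
(4,4): OLD=4489587477498621/281474976710656 → NEW=0, ERR=4489587477498621/281474976710656
(4,5): OLD=523726462649141195/4503599627370496 → NEW=0, ERR=523726462649141195/4503599627370496
(5,0): OLD=47108183579593/549755813888 → NEW=0, ERR=47108183579593/549755813888
(5,1): OLD=1876338457565273/17592186044416 → NEW=0, ERR=1876338457565273/17592186044416
(5,2): OLD=22337323915085411/140737488355328 → NEW=255, ERR=-13550735615523229/140737488355328
(5,3): OLD=28999260703981937/4503599627370496 → NEW=0, ERR=28999260703981937/4503599627370496
(5,4): OLD=1429947924597798833/9007199254740992 → NEW=255, ERR=-866887885361154127/9007199254740992
(5,5): OLD=18768266618483831653/144115188075855872 → NEW=255, ERR=-17981106340859415707/144115188075855872
Output grid:
  Row 0: #...#.  (4 black, running=4)
  Row 1: .#.#..  (4 black, running=8)
  Row 2: .#.#.#  (3 black, running=11)
  Row 3: .#..#.  (4 black, running=15)
  Row 4: .#.#..  (4 black, running=19)
  Row 5: ..#.##  (3 black, running=22)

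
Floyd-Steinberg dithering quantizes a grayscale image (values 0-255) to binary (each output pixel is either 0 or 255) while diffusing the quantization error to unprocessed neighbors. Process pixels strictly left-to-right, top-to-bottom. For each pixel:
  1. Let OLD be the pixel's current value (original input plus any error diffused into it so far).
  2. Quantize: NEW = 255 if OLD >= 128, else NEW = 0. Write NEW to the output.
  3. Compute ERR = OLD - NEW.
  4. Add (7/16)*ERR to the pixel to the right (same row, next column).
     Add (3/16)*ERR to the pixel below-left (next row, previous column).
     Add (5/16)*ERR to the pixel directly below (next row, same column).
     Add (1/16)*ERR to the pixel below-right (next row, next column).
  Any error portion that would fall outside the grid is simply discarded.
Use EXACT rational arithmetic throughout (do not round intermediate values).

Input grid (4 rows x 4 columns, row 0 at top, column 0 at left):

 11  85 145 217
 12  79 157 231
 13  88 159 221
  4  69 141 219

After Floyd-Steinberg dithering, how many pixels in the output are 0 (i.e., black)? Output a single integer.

(0,0): OLD=11 → NEW=0, ERR=11
(0,1): OLD=1437/16 → NEW=0, ERR=1437/16
(0,2): OLD=47179/256 → NEW=255, ERR=-18101/256
(0,3): OLD=762125/4096 → NEW=255, ERR=-282355/4096
(1,0): OLD=8263/256 → NEW=0, ERR=8263/256
(1,1): OLD=222449/2048 → NEW=0, ERR=222449/2048
(1,2): OLD=11476165/65536 → NEW=255, ERR=-5235515/65536
(1,3): OLD=178350195/1048576 → NEW=255, ERR=-89036685/1048576
(2,0): OLD=1423851/32768 → NEW=0, ERR=1423851/32768
(2,1): OLD=134209225/1048576 → NEW=0, ERR=134209225/1048576
(2,2): OLD=379373069/2097152 → NEW=255, ERR=-155400691/2097152
(2,3): OLD=5269821305/33554432 → NEW=255, ERR=-3286558855/33554432
(3,0): OLD=697552699/16777216 → NEW=0, ERR=697552699/16777216
(3,1): OLD=31141048485/268435456 → NEW=0, ERR=31141048485/268435456
(3,2): OLD=679601434971/4294967296 → NEW=255, ERR=-415615225509/4294967296
(3,3): OLD=9718600544253/68719476736 → NEW=255, ERR=-7804866023427/68719476736
Output grid:
  Row 0: ..##  (2 black, running=2)
  Row 1: ..##  (2 black, running=4)
  Row 2: ..##  (2 black, running=6)
  Row 3: ..##  (2 black, running=8)

Answer: 8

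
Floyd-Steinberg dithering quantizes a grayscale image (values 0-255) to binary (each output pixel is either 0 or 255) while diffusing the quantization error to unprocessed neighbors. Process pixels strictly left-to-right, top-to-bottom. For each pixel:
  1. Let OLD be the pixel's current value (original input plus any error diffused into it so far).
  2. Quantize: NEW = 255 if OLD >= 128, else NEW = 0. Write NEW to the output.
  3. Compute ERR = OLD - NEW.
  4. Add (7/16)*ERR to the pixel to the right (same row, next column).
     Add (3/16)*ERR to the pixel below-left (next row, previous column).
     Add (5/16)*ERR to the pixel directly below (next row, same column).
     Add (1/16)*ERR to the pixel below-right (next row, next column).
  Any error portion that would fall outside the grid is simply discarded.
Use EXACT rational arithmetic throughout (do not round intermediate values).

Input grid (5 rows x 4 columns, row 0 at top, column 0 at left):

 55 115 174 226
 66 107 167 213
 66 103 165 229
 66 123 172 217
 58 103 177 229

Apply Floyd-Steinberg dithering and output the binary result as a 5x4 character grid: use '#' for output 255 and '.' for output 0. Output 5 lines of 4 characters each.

Answer: .#.#
..##
.###
.#.#
..##

Derivation:
(0,0): OLD=55 → NEW=0, ERR=55
(0,1): OLD=2225/16 → NEW=255, ERR=-1855/16
(0,2): OLD=31559/256 → NEW=0, ERR=31559/256
(0,3): OLD=1146609/4096 → NEW=255, ERR=102129/4096
(1,0): OLD=15731/256 → NEW=0, ERR=15731/256
(1,1): OLD=254373/2048 → NEW=0, ERR=254373/2048
(1,2): OLD=16861961/65536 → NEW=255, ERR=150281/65536
(1,3): OLD=240648079/1048576 → NEW=255, ERR=-26738801/1048576
(2,0): OLD=3555047/32768 → NEW=0, ERR=3555047/32768
(2,1): OLD=202951645/1048576 → NEW=255, ERR=-64435235/1048576
(2,2): OLD=297404881/2097152 → NEW=255, ERR=-237368879/2097152
(2,3): OLD=5759803757/33554432 → NEW=255, ERR=-2796576403/33554432
(3,0): OLD=1482798071/16777216 → NEW=0, ERR=1482798071/16777216
(3,1): OLD=34365659753/268435456 → NEW=255, ERR=-34085381527/268435456
(3,2): OLD=264607367831/4294967296 → NEW=0, ERR=264607367831/4294967296
(3,3): OLD=14488437664417/68719476736 → NEW=255, ERR=-3035028903263/68719476736
(4,0): OLD=265475804267/4294967296 → NEW=0, ERR=265475804267/4294967296
(4,1): OLD=3691512310593/34359738368 → NEW=0, ERR=3691512310593/34359738368
(4,2): OLD=249632375510433/1099511627776 → NEW=255, ERR=-30743089572447/1099511627776
(4,3): OLD=3638346151067831/17592186044416 → NEW=255, ERR=-847661290258249/17592186044416
Row 0: .#.#
Row 1: ..##
Row 2: .###
Row 3: .#.#
Row 4: ..##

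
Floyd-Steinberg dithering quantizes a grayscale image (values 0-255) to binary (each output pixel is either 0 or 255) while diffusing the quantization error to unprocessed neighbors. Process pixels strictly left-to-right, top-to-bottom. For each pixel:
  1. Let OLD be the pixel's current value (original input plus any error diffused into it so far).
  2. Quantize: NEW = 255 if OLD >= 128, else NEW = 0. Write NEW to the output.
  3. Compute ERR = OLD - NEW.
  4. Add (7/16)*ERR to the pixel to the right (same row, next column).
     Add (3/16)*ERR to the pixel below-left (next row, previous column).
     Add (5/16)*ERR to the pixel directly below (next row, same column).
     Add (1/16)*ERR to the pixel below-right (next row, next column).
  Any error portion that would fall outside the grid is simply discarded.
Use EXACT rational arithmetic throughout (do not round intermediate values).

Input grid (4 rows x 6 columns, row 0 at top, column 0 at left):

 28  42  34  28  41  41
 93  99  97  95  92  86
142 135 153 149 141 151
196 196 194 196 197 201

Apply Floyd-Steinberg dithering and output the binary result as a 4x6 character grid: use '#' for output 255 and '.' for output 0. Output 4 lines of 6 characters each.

Answer: ......
.#.#.#
#.#.#.
######

Derivation:
(0,0): OLD=28 → NEW=0, ERR=28
(0,1): OLD=217/4 → NEW=0, ERR=217/4
(0,2): OLD=3695/64 → NEW=0, ERR=3695/64
(0,3): OLD=54537/1024 → NEW=0, ERR=54537/1024
(0,4): OLD=1053503/16384 → NEW=0, ERR=1053503/16384
(0,5): OLD=18122425/262144 → NEW=0, ERR=18122425/262144
(1,0): OLD=7163/64 → NEW=0, ERR=7163/64
(1,1): OLD=90877/512 → NEW=255, ERR=-39683/512
(1,2): OLD=1548449/16384 → NEW=0, ERR=1548449/16384
(1,3): OLD=11053053/65536 → NEW=255, ERR=-5658627/65536
(1,4): OLD=380043399/4194304 → NEW=0, ERR=380043399/4194304
(1,5): OLD=10151156865/67108864 → NEW=255, ERR=-6961603455/67108864
(2,0): OLD=1330735/8192 → NEW=255, ERR=-758225/8192
(2,1): OLD=24904085/262144 → NEW=0, ERR=24904085/262144
(2,2): OLD=851711807/4194304 → NEW=255, ERR=-217835713/4194304
(2,3): OLD=4100071623/33554432 → NEW=0, ERR=4100071623/33554432
(2,4): OLD=212522827413/1073741824 → NEW=255, ERR=-61281337707/1073741824
(2,5): OLD=1705553716579/17179869184 → NEW=0, ERR=1705553716579/17179869184
(3,0): OLD=775479839/4194304 → NEW=255, ERR=-294067681/4194304
(3,1): OLD=6022736019/33554432 → NEW=255, ERR=-2533644141/33554432
(3,2): OLD=46595978585/268435456 → NEW=255, ERR=-21855062695/268435456
(3,3): OLD=3171714108635/17179869184 → NEW=255, ERR=-1209152533285/17179869184
(3,4): OLD=24000135369563/137438953472 → NEW=255, ERR=-11046797765797/137438953472
(3,5): OLD=425054227442037/2199023255552 → NEW=255, ERR=-135696702723723/2199023255552
Row 0: ......
Row 1: .#.#.#
Row 2: #.#.#.
Row 3: ######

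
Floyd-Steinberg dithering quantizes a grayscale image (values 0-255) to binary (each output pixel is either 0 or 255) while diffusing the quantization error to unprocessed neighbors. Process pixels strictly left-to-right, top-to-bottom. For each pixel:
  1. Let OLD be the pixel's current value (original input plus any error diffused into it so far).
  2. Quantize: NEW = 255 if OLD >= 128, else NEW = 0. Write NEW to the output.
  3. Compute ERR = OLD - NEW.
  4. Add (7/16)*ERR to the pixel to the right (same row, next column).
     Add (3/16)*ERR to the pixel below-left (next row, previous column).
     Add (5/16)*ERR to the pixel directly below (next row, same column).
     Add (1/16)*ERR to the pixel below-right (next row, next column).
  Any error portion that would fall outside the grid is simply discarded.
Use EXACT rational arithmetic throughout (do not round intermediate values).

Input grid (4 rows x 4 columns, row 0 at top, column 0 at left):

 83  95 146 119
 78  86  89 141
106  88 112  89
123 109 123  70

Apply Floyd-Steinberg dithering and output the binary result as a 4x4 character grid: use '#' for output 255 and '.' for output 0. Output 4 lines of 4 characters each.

Answer: .#.#
..#.
#..#
.#..

Derivation:
(0,0): OLD=83 → NEW=0, ERR=83
(0,1): OLD=2101/16 → NEW=255, ERR=-1979/16
(0,2): OLD=23523/256 → NEW=0, ERR=23523/256
(0,3): OLD=652085/4096 → NEW=255, ERR=-392395/4096
(1,0): OLD=20671/256 → NEW=0, ERR=20671/256
(1,1): OLD=215225/2048 → NEW=0, ERR=215225/2048
(1,2): OLD=9043885/65536 → NEW=255, ERR=-7667795/65536
(1,3): OLD=68804939/1048576 → NEW=0, ERR=68804939/1048576
(2,0): OLD=4945923/32768 → NEW=255, ERR=-3409917/32768
(2,1): OLD=61260241/1048576 → NEW=0, ERR=61260241/1048576
(2,2): OLD=251382037/2097152 → NEW=0, ERR=251382037/2097152
(2,3): OLD=5188698657/33554432 → NEW=255, ERR=-3367681503/33554432
(3,0): OLD=1701791571/16777216 → NEW=0, ERR=1701791571/16777216
(3,1): OLD=50360116365/268435456 → NEW=255, ERR=-18090924915/268435456
(3,2): OLD=497387272307/4294967296 → NEW=0, ERR=497387272307/4294967296
(3,3): OLD=6651588527525/68719476736 → NEW=0, ERR=6651588527525/68719476736
Row 0: .#.#
Row 1: ..#.
Row 2: #..#
Row 3: .#..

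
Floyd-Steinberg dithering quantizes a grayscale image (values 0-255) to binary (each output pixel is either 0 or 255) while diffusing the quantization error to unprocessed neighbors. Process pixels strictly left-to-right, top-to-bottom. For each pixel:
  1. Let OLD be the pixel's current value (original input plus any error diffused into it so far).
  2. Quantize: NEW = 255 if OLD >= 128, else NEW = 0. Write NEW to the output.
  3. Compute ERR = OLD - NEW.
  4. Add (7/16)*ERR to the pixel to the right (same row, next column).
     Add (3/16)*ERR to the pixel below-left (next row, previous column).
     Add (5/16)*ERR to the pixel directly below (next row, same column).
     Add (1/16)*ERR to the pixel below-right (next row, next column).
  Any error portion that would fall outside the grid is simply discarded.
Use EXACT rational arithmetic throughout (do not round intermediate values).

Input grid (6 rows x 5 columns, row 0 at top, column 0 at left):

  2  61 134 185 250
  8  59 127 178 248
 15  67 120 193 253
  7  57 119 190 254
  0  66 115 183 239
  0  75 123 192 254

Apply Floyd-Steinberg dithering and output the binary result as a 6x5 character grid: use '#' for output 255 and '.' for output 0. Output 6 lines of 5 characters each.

Answer: ..###
...##
..###
..#.#
..###
...##

Derivation:
(0,0): OLD=2 → NEW=0, ERR=2
(0,1): OLD=495/8 → NEW=0, ERR=495/8
(0,2): OLD=20617/128 → NEW=255, ERR=-12023/128
(0,3): OLD=294719/2048 → NEW=255, ERR=-227521/2048
(0,4): OLD=6599353/32768 → NEW=255, ERR=-1756487/32768
(1,0): OLD=2589/128 → NEW=0, ERR=2589/128
(1,1): OLD=71371/1024 → NEW=0, ERR=71371/1024
(1,2): OLD=3643047/32768 → NEW=0, ERR=3643047/32768
(1,3): OLD=23068891/131072 → NEW=255, ERR=-10354469/131072
(1,4): OLD=397921329/2097152 → NEW=255, ERR=-136852431/2097152
(2,0): OLD=563433/16384 → NEW=0, ERR=563433/16384
(2,1): OLD=66026643/524288 → NEW=0, ERR=66026643/524288
(2,2): OLD=1672551545/8388608 → NEW=255, ERR=-466543495/8388608
(2,3): OLD=18615177819/134217728 → NEW=255, ERR=-15610342821/134217728
(2,4): OLD=379645209021/2147483648 → NEW=255, ERR=-167963121219/2147483648
(3,0): OLD=346949465/8388608 → NEW=0, ERR=346949465/8388608
(3,1): OLD=7125017701/67108864 → NEW=0, ERR=7125017701/67108864
(3,2): OLD=288049114471/2147483648 → NEW=255, ERR=-259559215769/2147483648
(3,3): OLD=354910481935/4294967296 → NEW=0, ERR=354910481935/4294967296
(3,4): OLD=17759958282027/68719476736 → NEW=255, ERR=236491714347/68719476736
(4,0): OLD=35253031703/1073741824 → NEW=0, ERR=35253031703/1073741824
(4,1): OLD=3211429424023/34359738368 → NEW=0, ERR=3211429424023/34359738368
(4,2): OLD=77103047933113/549755813888 → NEW=255, ERR=-63084684608327/549755813888
(4,3): OLD=1334463581151639/8796093022208 → NEW=255, ERR=-908540139511401/8796093022208
(4,4): OLD=28154690104528545/140737488355328 → NEW=255, ERR=-7733369426080095/140737488355328
(5,0): OLD=15274773344549/549755813888 → NEW=0, ERR=15274773344549/549755813888
(5,1): OLD=426170121203119/4398046511104 → NEW=0, ERR=426170121203119/4398046511104
(5,2): OLD=16326823509898535/140737488355328 → NEW=0, ERR=16326823509898535/140737488355328
(5,3): OLD=108650082524493321/562949953421312 → NEW=255, ERR=-34902155597941239/562949953421312
(5,4): OLD=1830699564068291731/9007199254740992 → NEW=255, ERR=-466136245890661229/9007199254740992
Row 0: ..###
Row 1: ...##
Row 2: ..###
Row 3: ..#.#
Row 4: ..###
Row 5: ...##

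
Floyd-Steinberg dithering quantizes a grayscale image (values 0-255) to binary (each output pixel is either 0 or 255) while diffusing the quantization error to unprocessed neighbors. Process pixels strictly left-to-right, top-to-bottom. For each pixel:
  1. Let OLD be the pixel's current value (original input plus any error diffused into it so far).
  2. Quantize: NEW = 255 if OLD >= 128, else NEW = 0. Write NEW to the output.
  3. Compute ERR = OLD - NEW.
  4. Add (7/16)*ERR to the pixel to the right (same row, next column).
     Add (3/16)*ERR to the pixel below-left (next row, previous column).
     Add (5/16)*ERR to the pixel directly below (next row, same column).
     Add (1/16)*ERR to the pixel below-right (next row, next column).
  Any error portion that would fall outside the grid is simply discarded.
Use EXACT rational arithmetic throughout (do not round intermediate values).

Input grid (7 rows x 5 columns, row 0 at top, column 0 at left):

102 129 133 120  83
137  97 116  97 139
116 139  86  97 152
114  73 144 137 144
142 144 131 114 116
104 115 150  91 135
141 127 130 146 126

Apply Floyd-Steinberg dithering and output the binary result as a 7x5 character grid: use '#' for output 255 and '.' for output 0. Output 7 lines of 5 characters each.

Answer: .#.#.
#.#.#
.#..#
..##.
##..#
..#.#
##.#.

Derivation:
(0,0): OLD=102 → NEW=0, ERR=102
(0,1): OLD=1389/8 → NEW=255, ERR=-651/8
(0,2): OLD=12467/128 → NEW=0, ERR=12467/128
(0,3): OLD=333029/2048 → NEW=255, ERR=-189211/2048
(0,4): OLD=1395267/32768 → NEW=0, ERR=1395267/32768
(1,0): OLD=19663/128 → NEW=255, ERR=-12977/128
(1,1): OLD=53097/1024 → NEW=0, ERR=53097/1024
(1,2): OLD=4807517/32768 → NEW=255, ERR=-3548323/32768
(1,3): OLD=4564537/131072 → NEW=0, ERR=4564537/131072
(1,4): OLD=339251723/2097152 → NEW=255, ERR=-195522037/2097152
(2,0): OLD=1540755/16384 → NEW=0, ERR=1540755/16384
(2,1): OLD=88975041/524288 → NEW=255, ERR=-44718399/524288
(2,2): OLD=206485763/8388608 → NEW=0, ERR=206485763/8388608
(2,3): OLD=12670536665/134217728 → NEW=0, ERR=12670536665/134217728
(2,4): OLD=357218305199/2147483648 → NEW=255, ERR=-190390025041/2147483648
(3,0): OLD=1068666915/8388608 → NEW=0, ERR=1068666915/8388608
(3,1): OLD=7554707239/67108864 → NEW=0, ERR=7554707239/67108864
(3,2): OLD=458086107549/2147483648 → NEW=255, ERR=-89522222691/2147483648
(3,3): OLD=571995226373/4294967296 → NEW=255, ERR=-523221434107/4294967296
(3,4): OLD=4734611534105/68719476736 → NEW=0, ERR=4734611534105/68719476736
(4,0): OLD=217882137325/1073741824 → NEW=255, ERR=-55922027795/1073741824
(4,1): OLD=5378659156269/34359738368 → NEW=255, ERR=-3383074127571/34359738368
(4,2): OLD=32485410598851/549755813888 → NEW=0, ERR=32485410598851/549755813888
(4,3): OLD=986003748704813/8796093022208 → NEW=0, ERR=986003748704813/8796093022208
(4,4): OLD=25186168774927803/140737488355328 → NEW=255, ERR=-10701890755680837/140737488355328
(5,0): OLD=38077857814439/549755813888 → NEW=0, ERR=38077857814439/549755813888
(5,1): OLD=538136962807413/4398046511104 → NEW=0, ERR=538136962807413/4398046511104
(5,2): OLD=33335317849967325/140737488355328 → NEW=255, ERR=-2552741680641315/140737488355328
(5,3): OLD=60533871005879187/562949953421312 → NEW=0, ERR=60533871005879187/562949953421312
(5,4): OLD=1488775421234679521/9007199254740992 → NEW=255, ERR=-808060388724273439/9007199254740992
(6,0): OLD=13059518130050423/70368744177664 → NEW=255, ERR=-4884511635253897/70368744177664
(6,1): OLD=305787034052230457/2251799813685248 → NEW=255, ERR=-268421918437507783/2251799813685248
(6,2): OLD=3602503425979401859/36028797018963968 → NEW=0, ERR=3602503425979401859/36028797018963968
(6,3): OLD=118401406005101524193/576460752303423488 → NEW=255, ERR=-28596085832271465247/576460752303423488
(6,4): OLD=765379635336054282087/9223372036854775808 → NEW=0, ERR=765379635336054282087/9223372036854775808
Row 0: .#.#.
Row 1: #.#.#
Row 2: .#..#
Row 3: ..##.
Row 4: ##..#
Row 5: ..#.#
Row 6: ##.#.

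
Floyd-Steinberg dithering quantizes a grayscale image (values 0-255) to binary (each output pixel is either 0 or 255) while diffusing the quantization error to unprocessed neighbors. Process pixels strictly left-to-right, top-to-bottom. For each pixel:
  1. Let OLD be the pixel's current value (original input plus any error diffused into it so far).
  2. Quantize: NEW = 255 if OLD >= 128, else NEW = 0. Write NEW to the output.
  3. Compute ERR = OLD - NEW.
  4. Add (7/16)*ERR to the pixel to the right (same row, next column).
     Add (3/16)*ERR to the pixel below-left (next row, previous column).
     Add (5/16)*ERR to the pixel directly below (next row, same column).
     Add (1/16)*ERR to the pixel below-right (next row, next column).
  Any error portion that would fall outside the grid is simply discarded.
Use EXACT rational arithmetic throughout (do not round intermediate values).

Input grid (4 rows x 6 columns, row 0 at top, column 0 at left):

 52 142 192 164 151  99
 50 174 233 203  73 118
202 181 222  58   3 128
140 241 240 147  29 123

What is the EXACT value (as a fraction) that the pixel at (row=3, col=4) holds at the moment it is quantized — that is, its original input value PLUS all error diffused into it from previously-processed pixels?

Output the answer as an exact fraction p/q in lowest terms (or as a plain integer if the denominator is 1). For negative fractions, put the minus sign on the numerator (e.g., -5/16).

Answer: 607819759253/137438953472

Derivation:
(0,0): OLD=52 → NEW=0, ERR=52
(0,1): OLD=659/4 → NEW=255, ERR=-361/4
(0,2): OLD=9761/64 → NEW=255, ERR=-6559/64
(0,3): OLD=122023/1024 → NEW=0, ERR=122023/1024
(0,4): OLD=3328145/16384 → NEW=255, ERR=-849775/16384
(0,5): OLD=20003831/262144 → NEW=0, ERR=20003831/262144
(1,0): OLD=3157/64 → NEW=0, ERR=3157/64
(1,1): OLD=77523/512 → NEW=255, ERR=-53037/512
(1,2): OLD=2823887/16384 → NEW=255, ERR=-1354033/16384
(1,3): OLD=12317603/65536 → NEW=255, ERR=-4394077/65536
(1,4): OLD=206417417/4194304 → NEW=0, ERR=206417417/4194304
(1,5): OLD=10746531951/67108864 → NEW=255, ERR=-6366228369/67108864
(2,0): OLD=1621953/8192 → NEW=255, ERR=-467007/8192
(2,1): OLD=29170139/262144 → NEW=0, ERR=29170139/262144
(2,2): OLD=947119953/4194304 → NEW=255, ERR=-122427567/4194304
(2,3): OLD=950918153/33554432 → NEW=0, ERR=950918153/33554432
(2,4): OLD=9449253019/1073741824 → NEW=0, ERR=9449253019/1073741824
(2,5): OLD=1808712615917/17179869184 → NEW=0, ERR=1808712615917/17179869184
(3,0): OLD=599991857/4194304 → NEW=255, ERR=-469555663/4194304
(3,1): OLD=7306783709/33554432 → NEW=255, ERR=-1249596451/33554432
(3,2): OLD=60895636647/268435456 → NEW=255, ERR=-7555404633/268435456
(3,3): OLD=2463042646709/17179869184 → NEW=255, ERR=-1917823995211/17179869184
(3,4): OLD=607819759253/137438953472 → NEW=0, ERR=607819759253/137438953472
Target (3,4): original=29, with diffused error = 607819759253/137438953472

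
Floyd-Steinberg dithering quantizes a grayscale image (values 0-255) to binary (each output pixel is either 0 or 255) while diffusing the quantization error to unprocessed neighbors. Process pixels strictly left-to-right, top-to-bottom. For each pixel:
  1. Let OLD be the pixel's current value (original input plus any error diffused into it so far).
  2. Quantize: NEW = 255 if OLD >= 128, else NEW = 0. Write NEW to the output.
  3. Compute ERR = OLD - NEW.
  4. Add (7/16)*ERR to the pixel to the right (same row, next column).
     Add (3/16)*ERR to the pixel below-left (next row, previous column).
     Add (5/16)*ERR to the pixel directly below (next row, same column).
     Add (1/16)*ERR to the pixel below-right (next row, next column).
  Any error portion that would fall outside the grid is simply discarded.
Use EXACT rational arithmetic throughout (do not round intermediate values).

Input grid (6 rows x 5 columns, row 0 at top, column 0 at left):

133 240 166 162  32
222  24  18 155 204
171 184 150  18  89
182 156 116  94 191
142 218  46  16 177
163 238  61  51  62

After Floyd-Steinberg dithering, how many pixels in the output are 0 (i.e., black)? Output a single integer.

(0,0): OLD=133 → NEW=255, ERR=-122
(0,1): OLD=1493/8 → NEW=255, ERR=-547/8
(0,2): OLD=17419/128 → NEW=255, ERR=-15221/128
(0,3): OLD=225229/2048 → NEW=0, ERR=225229/2048
(0,4): OLD=2625179/32768 → NEW=0, ERR=2625179/32768
(1,0): OLD=21895/128 → NEW=255, ERR=-10745/128
(1,1): OLD=-65551/1024 → NEW=0, ERR=-65551/1024
(1,2): OLD=-1009915/32768 → NEW=0, ERR=-1009915/32768
(1,3): OLD=24048129/131072 → NEW=255, ERR=-9375231/131072
(1,4): OLD=429110627/2097152 → NEW=255, ERR=-105663133/2097152
(2,0): OLD=2175211/16384 → NEW=255, ERR=-2002709/16384
(2,1): OLD=52162441/524288 → NEW=0, ERR=52162441/524288
(2,2): OLD=1396570203/8388608 → NEW=255, ERR=-742524837/8388608
(2,3): OLD=-7308324511/134217728 → NEW=0, ERR=-7308324511/134217728
(2,4): OLD=96555333991/2147483648 → NEW=0, ERR=96555333991/2147483648
(3,0): OLD=1362780539/8388608 → NEW=255, ERR=-776314501/8388608
(3,1): OLD=8211898911/67108864 → NEW=0, ERR=8211898911/67108864
(3,2): OLD=296101312325/2147483648 → NEW=255, ERR=-251507017915/2147483648
(3,3): OLD=123022495501/4294967296 → NEW=0, ERR=123022495501/4294967296
(3,4): OLD=14718264480641/68719476736 → NEW=255, ERR=-2805202087039/68719476736
(4,0): OLD=146054455701/1073741824 → NEW=255, ERR=-127749709419/1073741824
(4,1): OLD=6062573292117/34359738368 → NEW=255, ERR=-2699159991723/34359738368
(4,2): OLD=-6568881801957/549755813888 → NEW=0, ERR=-6568881801957/549755813888
(4,3): OLD=41779066187093/8796093022208 → NEW=0, ERR=41779066187093/8796093022208
(4,4): OLD=23659609637283795/140737488355328 → NEW=255, ERR=-12228449893324845/140737488355328
(5,0): OLD=61072764181535/549755813888 → NEW=0, ERR=61072764181535/549755813888
(5,1): OLD=1109966096295005/4398046511104 → NEW=255, ERR=-11535764036515/4398046511104
(5,2): OLD=7332327789687429/140737488355328 → NEW=0, ERR=7332327789687429/140737488355328
(5,3): OLD=32785856724862891/562949953421312 → NEW=0, ERR=32785856724862891/562949953421312
(5,4): OLD=546052213237458793/9007199254740992 → NEW=0, ERR=546052213237458793/9007199254740992
Output grid:
  Row 0: ###..  (2 black, running=2)
  Row 1: #..##  (2 black, running=4)
  Row 2: #.#..  (3 black, running=7)
  Row 3: #.#.#  (2 black, running=9)
  Row 4: ##..#  (2 black, running=11)
  Row 5: .#...  (4 black, running=15)

Answer: 15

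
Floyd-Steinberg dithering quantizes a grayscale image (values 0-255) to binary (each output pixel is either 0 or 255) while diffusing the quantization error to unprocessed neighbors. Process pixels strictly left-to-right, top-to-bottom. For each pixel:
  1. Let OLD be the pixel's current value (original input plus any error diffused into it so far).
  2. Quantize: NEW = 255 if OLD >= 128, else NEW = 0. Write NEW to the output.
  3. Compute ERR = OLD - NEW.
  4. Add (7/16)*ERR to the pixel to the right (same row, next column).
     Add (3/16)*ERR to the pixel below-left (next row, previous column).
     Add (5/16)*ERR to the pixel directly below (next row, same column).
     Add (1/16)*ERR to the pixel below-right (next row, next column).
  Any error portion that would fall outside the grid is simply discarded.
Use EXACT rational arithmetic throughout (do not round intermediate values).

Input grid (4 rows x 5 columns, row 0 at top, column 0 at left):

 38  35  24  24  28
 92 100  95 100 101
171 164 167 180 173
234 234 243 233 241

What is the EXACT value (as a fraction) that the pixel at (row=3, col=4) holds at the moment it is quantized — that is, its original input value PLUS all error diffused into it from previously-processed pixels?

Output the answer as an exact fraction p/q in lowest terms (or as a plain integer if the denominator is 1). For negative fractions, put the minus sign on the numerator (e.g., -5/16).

(0,0): OLD=38 → NEW=0, ERR=38
(0,1): OLD=413/8 → NEW=0, ERR=413/8
(0,2): OLD=5963/128 → NEW=0, ERR=5963/128
(0,3): OLD=90893/2048 → NEW=0, ERR=90893/2048
(0,4): OLD=1553755/32768 → NEW=0, ERR=1553755/32768
(1,0): OLD=14535/128 → NEW=0, ERR=14535/128
(1,1): OLD=181169/1024 → NEW=255, ERR=-79951/1024
(1,2): OLD=2849093/32768 → NEW=0, ERR=2849093/32768
(1,3): OLD=21457921/131072 → NEW=255, ERR=-11965439/131072
(1,4): OLD=164946531/2097152 → NEW=0, ERR=164946531/2097152
(2,0): OLD=3143211/16384 → NEW=255, ERR=-1034709/16384
(2,1): OLD=70973385/524288 → NEW=255, ERR=-62720055/524288
(2,2): OLD=1005264411/8388608 → NEW=0, ERR=1005264411/8388608
(2,3): OLD=30075827617/134217728 → NEW=255, ERR=-4149693023/134217728
(2,4): OLD=382997100327/2147483648 → NEW=255, ERR=-164611229913/2147483648
(3,0): OLD=1609220667/8388608 → NEW=255, ERR=-529874373/8388608
(3,1): OLD=12583122783/67108864 → NEW=255, ERR=-4529637537/67108864
(3,2): OLD=510339340677/2147483648 → NEW=255, ERR=-37268989563/2147483648
(3,3): OLD=897059333805/4294967296 → NEW=255, ERR=-198157326675/4294967296
(3,4): OLD=13395390130785/68719476736 → NEW=255, ERR=-4128076436895/68719476736
Target (3,4): original=241, with diffused error = 13395390130785/68719476736

Answer: 13395390130785/68719476736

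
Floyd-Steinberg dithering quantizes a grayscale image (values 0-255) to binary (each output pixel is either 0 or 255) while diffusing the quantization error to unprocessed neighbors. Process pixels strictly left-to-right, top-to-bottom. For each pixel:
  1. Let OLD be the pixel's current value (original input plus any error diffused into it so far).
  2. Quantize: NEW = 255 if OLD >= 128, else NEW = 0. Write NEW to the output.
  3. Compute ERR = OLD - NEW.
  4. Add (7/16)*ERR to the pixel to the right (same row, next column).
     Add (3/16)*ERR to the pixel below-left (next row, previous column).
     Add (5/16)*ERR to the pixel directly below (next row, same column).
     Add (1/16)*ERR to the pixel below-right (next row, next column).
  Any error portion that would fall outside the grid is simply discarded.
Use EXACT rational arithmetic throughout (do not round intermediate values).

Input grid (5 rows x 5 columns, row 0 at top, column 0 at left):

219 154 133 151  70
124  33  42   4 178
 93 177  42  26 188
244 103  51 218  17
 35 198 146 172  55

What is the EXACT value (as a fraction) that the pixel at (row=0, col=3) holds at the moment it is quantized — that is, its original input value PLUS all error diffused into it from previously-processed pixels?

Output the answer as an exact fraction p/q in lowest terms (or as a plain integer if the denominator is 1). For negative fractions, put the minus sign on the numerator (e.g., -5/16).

Answer: 191325/1024

Derivation:
(0,0): OLD=219 → NEW=255, ERR=-36
(0,1): OLD=553/4 → NEW=255, ERR=-467/4
(0,2): OLD=5243/64 → NEW=0, ERR=5243/64
(0,3): OLD=191325/1024 → NEW=255, ERR=-69795/1024
Target (0,3): original=151, with diffused error = 191325/1024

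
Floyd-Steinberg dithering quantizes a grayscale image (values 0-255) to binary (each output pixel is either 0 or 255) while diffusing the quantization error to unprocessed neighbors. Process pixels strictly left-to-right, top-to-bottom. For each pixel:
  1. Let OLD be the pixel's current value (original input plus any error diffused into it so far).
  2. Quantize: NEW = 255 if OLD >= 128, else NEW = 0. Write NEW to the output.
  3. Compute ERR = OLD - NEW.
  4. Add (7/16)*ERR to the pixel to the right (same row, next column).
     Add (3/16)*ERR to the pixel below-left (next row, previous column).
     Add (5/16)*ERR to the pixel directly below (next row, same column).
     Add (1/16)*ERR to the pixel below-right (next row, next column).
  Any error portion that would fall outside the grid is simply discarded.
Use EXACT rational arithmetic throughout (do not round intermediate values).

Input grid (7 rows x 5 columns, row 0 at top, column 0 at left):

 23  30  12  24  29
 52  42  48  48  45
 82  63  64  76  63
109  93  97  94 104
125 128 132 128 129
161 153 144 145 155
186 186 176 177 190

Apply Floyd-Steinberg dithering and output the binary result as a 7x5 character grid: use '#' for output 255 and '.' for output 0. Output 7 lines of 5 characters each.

(0,0): OLD=23 → NEW=0, ERR=23
(0,1): OLD=641/16 → NEW=0, ERR=641/16
(0,2): OLD=7559/256 → NEW=0, ERR=7559/256
(0,3): OLD=151217/4096 → NEW=0, ERR=151217/4096
(0,4): OLD=2959063/65536 → NEW=0, ERR=2959063/65536
(1,0): OLD=17075/256 → NEW=0, ERR=17075/256
(1,1): OLD=185701/2048 → NEW=0, ERR=185701/2048
(1,2): OLD=6968009/65536 → NEW=0, ERR=6968009/65536
(1,3): OLD=30504341/262144 → NEW=0, ERR=30504341/262144
(1,4): OLD=471133215/4194304 → NEW=0, ERR=471133215/4194304
(2,0): OLD=3927079/32768 → NEW=0, ERR=3927079/32768
(2,1): OLD=176026781/1048576 → NEW=255, ERR=-91360099/1048576
(2,2): OLD=1452792855/16777216 → NEW=0, ERR=1452792855/16777216
(2,3): OLD=47769442645/268435456 → NEW=255, ERR=-20681598635/268435456
(2,4): OLD=307810823187/4294967296 → NEW=0, ERR=307810823187/4294967296
(3,0): OLD=2182968887/16777216 → NEW=255, ERR=-2095221193/16777216
(3,1): OLD=4679092075/134217728 → NEW=0, ERR=4679092075/134217728
(3,2): OLD=512909563913/4294967296 → NEW=0, ERR=512909563913/4294967296
(3,3): OLD=1211352163777/8589934592 → NEW=255, ERR=-979081157183/8589934592
(3,4): OLD=9856380136357/137438953472 → NEW=0, ERR=9856380136357/137438953472
(4,0): OLD=198663884505/2147483648 → NEW=0, ERR=198663884505/2147483648
(4,1): OLD=13328394203609/68719476736 → NEW=255, ERR=-4195072364071/68719476736
(4,2): OLD=135700540800983/1099511627776 → NEW=0, ERR=135700540800983/1099511627776
(4,3): OLD=2942949630329305/17592186044416 → NEW=255, ERR=-1543057810996775/17592186044416
(4,4): OLD=29811792396054895/281474976710656 → NEW=0, ERR=29811792396054895/281474976710656
(5,0): OLD=196222376500523/1099511627776 → NEW=255, ERR=-84153088582357/1099511627776
(5,1): OLD=1137872293431489/8796093022208 → NEW=255, ERR=-1105131427231551/8796093022208
(5,2): OLD=30213487970978889/281474976710656 → NEW=0, ERR=30213487970978889/281474976710656
(5,3): OLD=216311613129762119/1125899906842624 → NEW=255, ERR=-70792863115107001/1125899906842624
(5,4): OLD=2794161875181262813/18014398509481984 → NEW=255, ERR=-1799509744736643107/18014398509481984
(6,0): OLD=19495655009102075/140737488355328 → NEW=255, ERR=-16392404521506565/140737488355328
(6,1): OLD=500452112268625461/4503599627370496 → NEW=0, ERR=500452112268625461/4503599627370496
(6,2): OLD=17187038726110167959/72057594037927936 → NEW=255, ERR=-1187647753561455721/72057594037927936
(6,3): OLD=159240391827378362685/1152921504606846976 → NEW=255, ERR=-134754591847367616195/1152921504606846976
(6,4): OLD=1913264220927646130411/18446744073709551616 → NEW=0, ERR=1913264220927646130411/18446744073709551616
Row 0: .....
Row 1: .....
Row 2: .#.#.
Row 3: #..#.
Row 4: .#.#.
Row 5: ##.##
Row 6: #.##.

Answer: .....
.....
.#.#.
#..#.
.#.#.
##.##
#.##.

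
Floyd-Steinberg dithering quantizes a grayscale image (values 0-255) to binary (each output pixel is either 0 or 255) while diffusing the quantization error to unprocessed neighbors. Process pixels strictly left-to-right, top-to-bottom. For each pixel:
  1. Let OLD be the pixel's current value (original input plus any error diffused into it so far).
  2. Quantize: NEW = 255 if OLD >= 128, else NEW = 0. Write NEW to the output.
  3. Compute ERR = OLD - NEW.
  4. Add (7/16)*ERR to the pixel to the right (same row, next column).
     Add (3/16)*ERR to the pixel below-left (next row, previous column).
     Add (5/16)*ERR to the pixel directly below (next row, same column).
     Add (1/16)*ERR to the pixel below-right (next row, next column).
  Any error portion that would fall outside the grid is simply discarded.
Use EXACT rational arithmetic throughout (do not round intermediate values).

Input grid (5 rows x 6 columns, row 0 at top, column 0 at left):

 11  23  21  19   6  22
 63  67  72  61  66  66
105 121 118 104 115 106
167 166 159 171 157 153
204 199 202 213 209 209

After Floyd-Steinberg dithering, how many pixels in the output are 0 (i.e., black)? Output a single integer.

(0,0): OLD=11 → NEW=0, ERR=11
(0,1): OLD=445/16 → NEW=0, ERR=445/16
(0,2): OLD=8491/256 → NEW=0, ERR=8491/256
(0,3): OLD=137261/4096 → NEW=0, ERR=137261/4096
(0,4): OLD=1354043/65536 → NEW=0, ERR=1354043/65536
(0,5): OLD=32546973/1048576 → NEW=0, ERR=32546973/1048576
(1,0): OLD=18343/256 → NEW=0, ERR=18343/256
(1,1): OLD=233361/2048 → NEW=0, ERR=233361/2048
(1,2): OLD=9190629/65536 → NEW=255, ERR=-7521051/65536
(1,3): OLD=7133121/262144 → NEW=0, ERR=7133121/262144
(1,4): OLD=1548126819/16777216 → NEW=0, ERR=1548126819/16777216
(1,5): OLD=31504020677/268435456 → NEW=0, ERR=31504020677/268435456
(2,0): OLD=4874443/32768 → NEW=255, ERR=-3481397/32768
(2,1): OLD=97608553/1048576 → NEW=0, ERR=97608553/1048576
(2,2): OLD=2266365563/16777216 → NEW=255, ERR=-2011824517/16777216
(2,3): OLD=9418052963/134217728 → NEW=0, ERR=9418052963/134217728
(2,4): OLD=851440503977/4294967296 → NEW=255, ERR=-243776156503/4294967296
(2,5): OLD=8494473558319/68719476736 → NEW=0, ERR=8494473558319/68719476736
(3,0): OLD=2537597211/16777216 → NEW=255, ERR=-1740592869/16777216
(3,1): OLD=16183435519/134217728 → NEW=0, ERR=16183435519/134217728
(3,2): OLD=207504510829/1073741824 → NEW=255, ERR=-66299654291/1073741824
(3,3): OLD=10155173129927/68719476736 → NEW=255, ERR=-7368293437753/68719476736
(3,4): OLD=65924321384167/549755813888 → NEW=0, ERR=65924321384167/549755813888
(3,5): OLD=2115848076387369/8796093022208 → NEW=255, ERR=-127155644275671/8796093022208
(4,0): OLD=417013255989/2147483648 → NEW=255, ERR=-130595074251/2147483648
(4,1): OLD=6597503444017/34359738368 → NEW=255, ERR=-2164229839823/34359738368
(4,2): OLD=156767280352579/1099511627776 → NEW=255, ERR=-123608184730301/1099511627776
(4,3): OLD=2620069941639279/17592186044416 → NEW=255, ERR=-1865937499686801/17592186044416
(4,4): OLD=53665382070467423/281474976710656 → NEW=255, ERR=-18110736990749857/281474976710656
(4,5): OLD=827885512649770809/4503599627370496 → NEW=255, ERR=-320532392329705671/4503599627370496
Output grid:
  Row 0: ......  (6 black, running=6)
  Row 1: ..#...  (5 black, running=11)
  Row 2: #.#.#.  (3 black, running=14)
  Row 3: #.##.#  (2 black, running=16)
  Row 4: ######  (0 black, running=16)

Answer: 16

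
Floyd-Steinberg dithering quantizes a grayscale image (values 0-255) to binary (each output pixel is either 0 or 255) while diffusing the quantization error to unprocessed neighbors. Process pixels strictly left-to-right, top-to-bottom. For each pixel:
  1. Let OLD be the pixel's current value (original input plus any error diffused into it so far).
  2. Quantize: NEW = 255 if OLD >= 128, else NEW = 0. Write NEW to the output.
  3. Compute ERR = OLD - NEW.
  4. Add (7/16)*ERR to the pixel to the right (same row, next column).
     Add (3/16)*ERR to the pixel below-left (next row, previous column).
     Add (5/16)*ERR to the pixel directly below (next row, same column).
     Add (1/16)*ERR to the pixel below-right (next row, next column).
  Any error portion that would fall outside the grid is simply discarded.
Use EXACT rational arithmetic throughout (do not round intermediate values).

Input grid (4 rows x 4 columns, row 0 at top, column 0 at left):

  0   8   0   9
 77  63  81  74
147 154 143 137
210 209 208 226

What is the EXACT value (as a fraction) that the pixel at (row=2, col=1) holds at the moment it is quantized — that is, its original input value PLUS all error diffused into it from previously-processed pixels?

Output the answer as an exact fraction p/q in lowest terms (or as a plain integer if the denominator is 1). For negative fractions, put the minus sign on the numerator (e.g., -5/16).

Answer: 1133177/8192

Derivation:
(0,0): OLD=0 → NEW=0, ERR=0
(0,1): OLD=8 → NEW=0, ERR=8
(0,2): OLD=7/2 → NEW=0, ERR=7/2
(0,3): OLD=337/32 → NEW=0, ERR=337/32
(1,0): OLD=157/2 → NEW=0, ERR=157/2
(1,1): OLD=201/2 → NEW=0, ERR=201/2
(1,2): OLD=65811/512 → NEW=255, ERR=-64749/512
(1,3): OLD=181717/8192 → NEW=0, ERR=181717/8192
(2,0): OLD=1523/8 → NEW=255, ERR=-517/8
(2,1): OLD=1133177/8192 → NEW=255, ERR=-955783/8192
Target (2,1): original=154, with diffused error = 1133177/8192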